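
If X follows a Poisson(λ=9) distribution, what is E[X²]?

Using the identity E[X²] = Var(X) + (E[X])²:
E[X] = 9
Var(X) = 9
E[X²] = 9 + (9)²
= 90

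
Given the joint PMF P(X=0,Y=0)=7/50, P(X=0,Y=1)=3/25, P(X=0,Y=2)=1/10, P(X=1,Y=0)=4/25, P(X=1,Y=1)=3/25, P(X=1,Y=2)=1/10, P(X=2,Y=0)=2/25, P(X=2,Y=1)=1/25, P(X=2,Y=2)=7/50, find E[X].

First find marginal of X:
P(X=0) = 9/25
P(X=1) = 19/50
P(X=2) = 13/50
E[X] = 0 × 9/25 + 1 × 19/50 + 2 × 13/50 = 9/10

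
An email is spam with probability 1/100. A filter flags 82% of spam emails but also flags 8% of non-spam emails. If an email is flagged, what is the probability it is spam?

Let D = the rare event, + = positive/flagged.
P(D) = 1/100
P(+|D) = 82/100 = 41/50
P(+|D') = 8/100 = 2/25
P(+) = P(+|D)P(D) + P(+|D')P(D')
     = \frac{41}{50} × \frac{1}{100} + \frac{2}{25} × \frac{99}{100}
     = \frac{437}{5000}
P(D|+) = P(+|D)P(D)/P(+) = \frac{41}{437}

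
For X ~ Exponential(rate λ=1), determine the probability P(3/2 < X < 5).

P(3/2 < X < 5) = ∫_{3/2}^{5} f(x) dx
where f(x) = e^{- x}
= - \frac{1}{e^{5}} + e^{- \frac{3}{2}}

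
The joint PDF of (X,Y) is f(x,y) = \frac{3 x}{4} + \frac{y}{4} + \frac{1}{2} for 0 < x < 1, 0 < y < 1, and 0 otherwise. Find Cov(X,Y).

E[XY] = ∫∫ xy × f(x,y) dx dy = \frac{7}{24}
E[X] = \frac{9}{16}
E[Y] = \frac{25}{48}
Cov(X,Y) = E[XY] - E[X]E[Y] = - \frac{1}{768}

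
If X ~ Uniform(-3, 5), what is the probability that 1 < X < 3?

P(1 < X < 3) = ∫_{1}^{3} f(x) dx
where f(x) = \frac{1}{8}
= \frac{1}{4}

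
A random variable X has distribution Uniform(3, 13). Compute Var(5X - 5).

For X ~ Uniform(3, 13):
Var(X) = \frac{25}{3}
Var(5X - 5) = (5)² × Var(X) = 25 × \frac{25}{3} = \frac{625}{3}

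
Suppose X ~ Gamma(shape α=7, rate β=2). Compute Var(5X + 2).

For X ~ Gamma(shape α=7, rate β=2):
Var(X) = \frac{7}{4}
Var(5X + 2) = (5)² × Var(X) = 25 × \frac{7}{4} = \frac{175}{4}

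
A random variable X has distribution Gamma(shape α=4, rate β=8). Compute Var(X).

For X ~ Gamma(shape α=4, rate β=8):
Var(X) = \frac{1}{16}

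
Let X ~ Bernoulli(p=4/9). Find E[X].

For X ~ Bernoulli(p=4/9), the expected value is:
E[X] = \frac{4}{9}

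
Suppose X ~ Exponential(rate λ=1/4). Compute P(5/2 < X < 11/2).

P(5/2 < X < 11/2) = ∫_{5/2}^{11/2} f(x) dx
where f(x) = \frac{e^{- \frac{x}{4}}}{4}
= - \frac{1 - e^{\frac{3}{4}}}{e^{\frac{11}{8}}}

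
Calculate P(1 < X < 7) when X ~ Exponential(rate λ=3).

P(1 < X < 7) = ∫_{1}^{7} f(x) dx
where f(x) = 3 e^{- 3 x}
= - \frac{1 - e^{18}}{e^{21}}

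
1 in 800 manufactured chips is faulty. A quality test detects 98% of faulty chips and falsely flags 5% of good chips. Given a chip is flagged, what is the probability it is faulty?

Let D = the rare event, + = positive/flagged.
P(D) = 1/800
P(+|D) = 98/100 = 49/50
P(+|D') = 5/100 = 1/20
P(+) = P(+|D)P(D) + P(+|D')P(D')
     = \frac{49}{50} × \frac{1}{800} + \frac{1}{20} × \frac{799}{800}
     = \frac{4093}{80000}
P(D|+) = P(+|D)P(D)/P(+) = \frac{98}{4093}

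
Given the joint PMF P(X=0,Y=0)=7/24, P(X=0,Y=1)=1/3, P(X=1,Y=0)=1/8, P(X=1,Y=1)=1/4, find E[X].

First find marginal of X:
P(X=0) = 5/8
P(X=1) = 3/8
E[X] = 0 × 5/8 + 1 × 3/8 = 3/8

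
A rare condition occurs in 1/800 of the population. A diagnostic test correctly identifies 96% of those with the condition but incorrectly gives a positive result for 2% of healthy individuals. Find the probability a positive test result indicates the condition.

Let D = the rare event, + = positive/flagged.
P(D) = 1/800
P(+|D) = 96/100 = 24/25
P(+|D') = 2/100 = 1/50
P(+) = P(+|D)P(D) + P(+|D')P(D')
     = \frac{24}{25} × \frac{1}{800} + \frac{1}{50} × \frac{799}{800}
     = \frac{847}{40000}
P(D|+) = P(+|D)P(D)/P(+) = \frac{48}{847}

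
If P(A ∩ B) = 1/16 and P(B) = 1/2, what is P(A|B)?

P(A|B) = P(A ∩ B) / P(B)
= (1/16) / (1/2)
= 1/8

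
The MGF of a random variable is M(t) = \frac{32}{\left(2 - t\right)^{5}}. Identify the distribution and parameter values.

The MGF M(t) = \frac{32}{\left(2 - t\right)^{5}} is the standard form for the Gamma distribution.
Comparing with the known MGF formula identifies: Gamma(shape α=5, rate β=2)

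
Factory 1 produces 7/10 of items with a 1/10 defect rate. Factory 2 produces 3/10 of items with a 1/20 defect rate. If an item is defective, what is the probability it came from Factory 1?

Using Bayes' theorem:
P(F1) = 7/10, P(D|F1) = 1/10
P(F2) = 3/10, P(D|F2) = 1/20
P(D) = P(D|F1)P(F1) + P(D|F2)P(F2)
     = \frac{17}{200}
P(F1|D) = P(D|F1)P(F1) / P(D)
= \frac{14}{17}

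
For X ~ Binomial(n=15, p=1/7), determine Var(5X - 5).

For X ~ Binomial(n=15, p=1/7):
Var(X) = \frac{90}{49}
Var(5X - 5) = (5)² × Var(X) = 25 × \frac{90}{49} = \frac{2250}{49}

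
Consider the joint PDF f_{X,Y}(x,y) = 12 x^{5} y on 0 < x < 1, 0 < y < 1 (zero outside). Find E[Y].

E[Y] = ∫_0^1 ∫_0^1 y × f(x,y) dx dy
= \frac{2}{3}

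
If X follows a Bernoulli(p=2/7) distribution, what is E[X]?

For X ~ Bernoulli(p=2/7), the expected value is:
E[X] = \frac{2}{7}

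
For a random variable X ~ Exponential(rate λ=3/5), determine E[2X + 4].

For X ~ Exponential(rate λ=3/5):
E[X] = \frac{5}{3}
E[2X + 4] = 2 × E[X] + 4 = \frac{22}{3}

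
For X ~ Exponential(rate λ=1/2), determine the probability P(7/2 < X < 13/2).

P(7/2 < X < 13/2) = ∫_{7/2}^{13/2} f(x) dx
where f(x) = \frac{e^{- \frac{x}{2}}}{2}
= - \frac{1 - e^{\frac{3}{2}}}{e^{\frac{13}{4}}}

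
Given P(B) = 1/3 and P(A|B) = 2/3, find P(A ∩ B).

By definition, P(A|B) = P(A ∩ B) / P(B)
So P(A ∩ B) = P(A|B) × P(B)
= 2/3 × 1/3
= 2/9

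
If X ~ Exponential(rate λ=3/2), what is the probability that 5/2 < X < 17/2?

P(5/2 < X < 17/2) = ∫_{5/2}^{17/2} f(x) dx
where f(x) = \frac{3 e^{- \frac{3 x}{2}}}{2}
= - \frac{1 - e^{9}}{e^{\frac{51}{4}}}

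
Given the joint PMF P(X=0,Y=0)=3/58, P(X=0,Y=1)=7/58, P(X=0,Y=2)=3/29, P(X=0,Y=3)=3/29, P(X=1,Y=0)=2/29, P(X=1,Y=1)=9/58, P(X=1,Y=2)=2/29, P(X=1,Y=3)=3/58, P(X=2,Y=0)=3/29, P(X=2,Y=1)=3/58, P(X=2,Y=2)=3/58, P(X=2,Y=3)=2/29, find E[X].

First find marginal of X:
P(X=0) = 11/29
P(X=1) = 10/29
P(X=2) = 8/29
E[X] = 0 × 11/29 + 1 × 10/29 + 2 × 8/29 = 26/29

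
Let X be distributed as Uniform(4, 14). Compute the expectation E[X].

For X ~ Uniform(4, 14), the expected value is:
E[X] = 9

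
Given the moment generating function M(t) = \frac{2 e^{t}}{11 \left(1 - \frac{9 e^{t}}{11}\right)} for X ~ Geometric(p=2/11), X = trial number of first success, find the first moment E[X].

To find E[X], compute M^(1)(0):
M^(1)(t) = \frac{2 e^{t}}{11 \left(1 - \frac{9 e^{t}}{11}\right)} + \frac{18 e^{2 t}}{121 \left(1 - \frac{9 e^{t}}{11}\right)^{2}}
M^(1)(0) = \frac{11}{2}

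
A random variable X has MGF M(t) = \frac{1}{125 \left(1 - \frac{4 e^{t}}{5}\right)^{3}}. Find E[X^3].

To find E[X^3], compute M^(3)(0):
M^(1)(t) = \frac{12 e^{t}}{625 \left(1 - \frac{4 e^{t}}{5}\right)^{4}}
M^(2)(t) = \frac{12 e^{t}}{625 \left(1 - \frac{4 e^{t}}{5}\right)^{4}} + \frac{192 e^{2 t}}{3125 \left(1 - \frac{4 e^{t}}{5}\right)^{5}}
M^(3)(t) = \frac{12 e^{t}}{625 \left(1 - \frac{4 e^{t}}{5}\right)^{4}} + \frac{576 e^{2 t}}{3125 \left(1 - \frac{4 e^{t}}{5}\right)^{5}} + \frac{768 e^{3 t}}{3125 \left(1 - \frac{4 e^{t}}{5}\right)^{6}}
M^(3)(0) = 4428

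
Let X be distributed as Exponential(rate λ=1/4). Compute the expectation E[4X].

For X ~ Exponential(rate λ=1/4):
E[X] = 4
E[4X] = 4 × E[X] + 0 = 16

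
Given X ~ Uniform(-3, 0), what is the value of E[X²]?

Using the identity E[X²] = Var(X) + (E[X])²:
E[X] = - \frac{3}{2}
Var(X) = \frac{3}{4}
E[X²] = \frac{3}{4} + (- \frac{3}{2})²
= 3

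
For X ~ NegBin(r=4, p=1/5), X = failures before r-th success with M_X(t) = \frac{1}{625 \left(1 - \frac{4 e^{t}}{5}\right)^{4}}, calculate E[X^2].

To find E[X^2], compute M^(2)(0):
M^(1)(t) = \frac{16 e^{t}}{3125 \left(1 - \frac{4 e^{t}}{5}\right)^{5}}
M^(2)(t) = \frac{16 e^{t}}{3125 \left(1 - \frac{4 e^{t}}{5}\right)^{5}} + \frac{64 e^{2 t}}{3125 \left(1 - \frac{4 e^{t}}{5}\right)^{6}}
M^(2)(0) = 336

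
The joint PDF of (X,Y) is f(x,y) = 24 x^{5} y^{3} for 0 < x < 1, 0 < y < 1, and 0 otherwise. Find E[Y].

E[Y] = ∫_0^1 ∫_0^1 y × f(x,y) dx dy
= \frac{4}{5}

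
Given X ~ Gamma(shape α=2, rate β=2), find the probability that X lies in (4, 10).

P(4 < X < 10) = ∫_{4}^{10} f(x) dx
where f(x) = 4 x e^{- 2 x}
= \frac{3 \left(-7 + 3 e^{12}\right)}{e^{20}}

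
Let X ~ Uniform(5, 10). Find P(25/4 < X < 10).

P(25/4 < X < 10) = ∫_{25/4}^{10} f(x) dx
where f(x) = \frac{1}{5}
= \frac{3}{4}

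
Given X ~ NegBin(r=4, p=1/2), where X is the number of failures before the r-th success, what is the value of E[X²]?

Using the identity E[X²] = Var(X) + (E[X])²:
E[X] = 4
Var(X) = 8
E[X²] = 8 + (4)²
= 24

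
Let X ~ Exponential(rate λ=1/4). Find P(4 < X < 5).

P(4 < X < 5) = ∫_{4}^{5} f(x) dx
where f(x) = \frac{e^{- \frac{x}{4}}}{4}
= - \frac{1}{e^{\frac{5}{4}}} + e^{-1}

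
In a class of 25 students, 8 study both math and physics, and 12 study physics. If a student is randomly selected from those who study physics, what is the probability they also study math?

P(A ∩ B) = 8/25
P(B) = 12/25
P(A|B) = P(A ∩ B) / P(B) = (8/25) / (12/25) = 2/3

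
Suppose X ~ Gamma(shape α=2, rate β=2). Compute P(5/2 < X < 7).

P(5/2 < X < 7) = ∫_{5/2}^{7} f(x) dx
where f(x) = 4 x e^{- 2 x}
= \frac{3 \left(-5 + 2 e^{9}\right)}{e^{14}}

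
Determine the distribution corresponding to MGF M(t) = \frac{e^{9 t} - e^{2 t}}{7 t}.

The MGF M(t) = \frac{e^{9 t} - e^{2 t}}{7 t} is the standard form for the Uniform distribution.
Comparing with the known MGF formula identifies: Uniform(2, 9)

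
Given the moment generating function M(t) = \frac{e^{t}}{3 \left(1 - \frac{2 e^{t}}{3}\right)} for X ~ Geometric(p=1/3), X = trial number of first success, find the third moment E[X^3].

To find E[X^3], compute M^(3)(0):
M^(1)(t) = \frac{e^{t}}{3 \left(1 - \frac{2 e^{t}}{3}\right)} + \frac{2 e^{2 t}}{9 \left(1 - \frac{2 e^{t}}{3}\right)^{2}}
M^(2)(t) = \frac{e^{t}}{3 \left(1 - \frac{2 e^{t}}{3}\right)} + \frac{2 e^{2 t}}{3 \left(1 - \frac{2 e^{t}}{3}\right)^{2}} + \frac{8 e^{3 t}}{27 \left(1 - \frac{2 e^{t}}{3}\right)^{3}}
M^(3)(t) = \frac{e^{t}}{3 \left(1 - \frac{2 e^{t}}{3}\right)} + \frac{14 e^{2 t}}{9 \left(1 - \frac{2 e^{t}}{3}\right)^{2}} + \frac{16 e^{3 t}}{9 \left(1 - \frac{2 e^{t}}{3}\right)^{3}} + \frac{16 e^{4 t}}{27 \left(1 - \frac{2 e^{t}}{3}\right)^{4}}
M^(3)(0) = 111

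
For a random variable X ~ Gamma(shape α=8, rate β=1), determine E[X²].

Using the identity E[X²] = Var(X) + (E[X])²:
E[X] = 8
Var(X) = 8
E[X²] = 8 + (8)²
= 72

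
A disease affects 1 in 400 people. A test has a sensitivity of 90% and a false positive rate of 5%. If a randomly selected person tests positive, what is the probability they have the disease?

Let D = the rare event, + = positive/flagged.
P(D) = 1/400
P(+|D) = 90/100 = 9/10
P(+|D') = 5/100 = 1/20
P(+) = P(+|D)P(D) + P(+|D')P(D')
     = \frac{9}{10} × \frac{1}{400} + \frac{1}{20} × \frac{399}{400}
     = \frac{417}{8000}
P(D|+) = P(+|D)P(D)/P(+) = \frac{6}{139}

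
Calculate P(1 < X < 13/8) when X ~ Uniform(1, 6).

P(1 < X < 13/8) = ∫_{1}^{13/8} f(x) dx
where f(x) = \frac{1}{5}
= \frac{1}{8}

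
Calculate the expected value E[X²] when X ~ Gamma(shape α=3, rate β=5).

Using the identity E[X²] = Var(X) + (E[X])²:
E[X] = \frac{3}{5}
Var(X) = \frac{3}{25}
E[X²] = \frac{3}{25} + (\frac{3}{5})²
= \frac{12}{25}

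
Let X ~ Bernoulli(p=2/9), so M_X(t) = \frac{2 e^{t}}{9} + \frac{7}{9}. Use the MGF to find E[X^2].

To find E[X^2], compute M^(2)(0):
M^(1)(t) = \frac{2 e^{t}}{9}
M^(2)(t) = \frac{2 e^{t}}{9}
M^(2)(0) = \frac{2}{9}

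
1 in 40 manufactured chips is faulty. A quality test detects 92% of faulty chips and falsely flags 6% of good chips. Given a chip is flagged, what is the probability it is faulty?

Let D = the rare event, + = positive/flagged.
P(D) = 1/40
P(+|D) = 92/100 = 23/25
P(+|D') = 6/100 = 3/50
P(+) = P(+|D)P(D) + P(+|D')P(D')
     = \frac{23}{25} × \frac{1}{40} + \frac{3}{50} × \frac{39}{40}
     = \frac{163}{2000}
P(D|+) = P(+|D)P(D)/P(+) = \frac{46}{163}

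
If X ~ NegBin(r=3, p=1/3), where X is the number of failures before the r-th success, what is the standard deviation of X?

For X ~ NegBin(r=3, p=1/3), where X is the number of failures before the r-th success:
Var(X) = 18
SD(X) = √(Var(X)) = √(18) = 3 \sqrt{2}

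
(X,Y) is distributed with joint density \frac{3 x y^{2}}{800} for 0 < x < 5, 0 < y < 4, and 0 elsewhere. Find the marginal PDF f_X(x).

f_X(x) = ∫_0^4 f(x,y) dy
= ∫_0^4 \frac{3 x y^{2}}{800} dy
= \frac{2 x}{25} for 0 < x < 5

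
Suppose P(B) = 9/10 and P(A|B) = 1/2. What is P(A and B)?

By definition, P(A|B) = P(A ∩ B) / P(B)
So P(A ∩ B) = P(A|B) × P(B)
= 1/2 × 9/10
= 9/20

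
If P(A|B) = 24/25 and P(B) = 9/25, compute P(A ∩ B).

By definition, P(A|B) = P(A ∩ B) / P(B)
So P(A ∩ B) = P(A|B) × P(B)
= 24/25 × 9/25
= 216/625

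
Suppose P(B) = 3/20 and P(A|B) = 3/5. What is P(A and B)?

By definition, P(A|B) = P(A ∩ B) / P(B)
So P(A ∩ B) = P(A|B) × P(B)
= 3/5 × 3/20
= 9/100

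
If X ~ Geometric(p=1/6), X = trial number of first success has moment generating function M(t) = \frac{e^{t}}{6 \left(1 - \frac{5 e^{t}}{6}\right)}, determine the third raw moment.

To find E[X^3], compute M^(3)(0):
M^(1)(t) = \frac{e^{t}}{6 \left(1 - \frac{5 e^{t}}{6}\right)} + \frac{5 e^{2 t}}{36 \left(1 - \frac{5 e^{t}}{6}\right)^{2}}
M^(2)(t) = \frac{e^{t}}{6 \left(1 - \frac{5 e^{t}}{6}\right)} + \frac{5 e^{2 t}}{12 \left(1 - \frac{5 e^{t}}{6}\right)^{2}} + \frac{25 e^{3 t}}{108 \left(1 - \frac{5 e^{t}}{6}\right)^{3}}
M^(3)(t) = \frac{e^{t}}{6 \left(1 - \frac{5 e^{t}}{6}\right)} + \frac{35 e^{2 t}}{36 \left(1 - \frac{5 e^{t}}{6}\right)^{2}} + \frac{25 e^{3 t}}{18 \left(1 - \frac{5 e^{t}}{6}\right)^{3}} + \frac{125 e^{4 t}}{216 \left(1 - \frac{5 e^{t}}{6}\right)^{4}}
M^(3)(0) = 1086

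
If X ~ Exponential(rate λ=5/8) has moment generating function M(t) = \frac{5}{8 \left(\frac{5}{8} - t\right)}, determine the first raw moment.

To find E[X], compute M^(1)(0):
M^(1)(t) = \frac{5}{8 \left(\frac{5}{8} - t\right)^{2}}
M^(1)(0) = \frac{8}{5}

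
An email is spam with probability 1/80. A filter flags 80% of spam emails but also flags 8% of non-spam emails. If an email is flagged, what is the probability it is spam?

Let D = the rare event, + = positive/flagged.
P(D) = 1/80
P(+|D) = 80/100 = 4/5
P(+|D') = 8/100 = 2/25
P(+) = P(+|D)P(D) + P(+|D')P(D')
     = \frac{4}{5} × \frac{1}{80} + \frac{2}{25} × \frac{79}{80}
     = \frac{89}{1000}
P(D|+) = P(+|D)P(D)/P(+) = \frac{10}{89}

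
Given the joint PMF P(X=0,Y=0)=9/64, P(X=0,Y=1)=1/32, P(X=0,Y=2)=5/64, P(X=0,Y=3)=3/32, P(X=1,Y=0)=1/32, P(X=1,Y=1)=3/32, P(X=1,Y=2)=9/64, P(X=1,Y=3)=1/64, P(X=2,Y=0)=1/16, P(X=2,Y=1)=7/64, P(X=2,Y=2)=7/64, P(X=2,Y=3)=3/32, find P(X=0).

P(X=0) = P(X=0,Y=0) + P(X=0,Y=1) + P(X=0,Y=2) + P(X=0,Y=3)
= 9/64 + 1/32 + 5/64 + 3/32
= 11/32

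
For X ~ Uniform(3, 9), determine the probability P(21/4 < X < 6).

P(21/4 < X < 6) = ∫_{21/4}^{6} f(x) dx
where f(x) = \frac{1}{6}
= \frac{1}{8}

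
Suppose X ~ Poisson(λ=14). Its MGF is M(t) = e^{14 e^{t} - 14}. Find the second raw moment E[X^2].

To find E[X^2], compute M^(2)(0):
M^(1)(t) = 14 e^{t} e^{14 e^{t} - 14}
M^(2)(t) = 196 e^{2 t} e^{14 e^{t} - 14} + 14 e^{t} e^{14 e^{t} - 14}
M^(2)(0) = 210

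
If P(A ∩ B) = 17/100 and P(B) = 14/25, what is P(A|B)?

P(A|B) = P(A ∩ B) / P(B)
= (17/100) / (14/25)
= 17/56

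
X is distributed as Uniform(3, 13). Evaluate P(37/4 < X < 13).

P(37/4 < X < 13) = ∫_{37/4}^{13} f(x) dx
where f(x) = \frac{1}{10}
= \frac{3}{8}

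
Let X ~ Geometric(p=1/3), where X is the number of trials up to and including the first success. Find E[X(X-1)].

E[X(X-1)] = E[X² - X] = E[X²] - E[X]
E[X] = 3
E[X²] = Var(X) + (E[X])² = 6 + (3)² = 15
E[X(X-1)] = 15 - 3 = 12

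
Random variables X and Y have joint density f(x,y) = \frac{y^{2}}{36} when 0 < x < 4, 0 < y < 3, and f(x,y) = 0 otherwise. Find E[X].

f_X(x) = ∫_0^3 \frac{y^{2}}{36} dy = \frac{1}{4}
E[X] = ∫_0^4 x × (\frac{1}{4}) dx = 2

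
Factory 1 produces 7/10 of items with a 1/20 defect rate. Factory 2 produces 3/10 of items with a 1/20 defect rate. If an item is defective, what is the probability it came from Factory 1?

Using Bayes' theorem:
P(F1) = 7/10, P(D|F1) = 1/20
P(F2) = 3/10, P(D|F2) = 1/20
P(D) = P(D|F1)P(F1) + P(D|F2)P(F2)
     = \frac{1}{20}
P(F1|D) = P(D|F1)P(F1) / P(D)
= \frac{7}{10}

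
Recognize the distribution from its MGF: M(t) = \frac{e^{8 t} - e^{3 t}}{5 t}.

The MGF M(t) = \frac{e^{8 t} - e^{3 t}}{5 t} is the standard form for the Uniform distribution.
Comparing with the known MGF formula identifies: Uniform(3, 8)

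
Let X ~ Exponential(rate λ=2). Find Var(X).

For X ~ Exponential(rate λ=2):
Var(X) = \frac{1}{4}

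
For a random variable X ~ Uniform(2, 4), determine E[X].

For X ~ Uniform(2, 4), the expected value is:
E[X] = 3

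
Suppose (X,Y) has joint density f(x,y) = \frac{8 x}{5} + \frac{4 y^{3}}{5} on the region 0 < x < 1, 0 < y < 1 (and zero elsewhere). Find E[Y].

E[Y] = ∫_0^1 ∫_0^1 y × f(x,y) dx dy
= \frac{14}{25}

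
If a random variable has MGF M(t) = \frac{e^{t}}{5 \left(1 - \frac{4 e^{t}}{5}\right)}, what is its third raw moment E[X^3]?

To find E[X^3], compute M^(3)(0):
M^(1)(t) = \frac{e^{t}}{5 \left(1 - \frac{4 e^{t}}{5}\right)} + \frac{4 e^{2 t}}{25 \left(1 - \frac{4 e^{t}}{5}\right)^{2}}
M^(2)(t) = \frac{e^{t}}{5 \left(1 - \frac{4 e^{t}}{5}\right)} + \frac{12 e^{2 t}}{25 \left(1 - \frac{4 e^{t}}{5}\right)^{2}} + \frac{32 e^{3 t}}{125 \left(1 - \frac{4 e^{t}}{5}\right)^{3}}
M^(3)(t) = \frac{e^{t}}{5 \left(1 - \frac{4 e^{t}}{5}\right)} + \frac{28 e^{2 t}}{25 \left(1 - \frac{4 e^{t}}{5}\right)^{2}} + \frac{192 e^{3 t}}{125 \left(1 - \frac{4 e^{t}}{5}\right)^{3}} + \frac{384 e^{4 t}}{625 \left(1 - \frac{4 e^{t}}{5}\right)^{4}}
M^(3)(0) = 605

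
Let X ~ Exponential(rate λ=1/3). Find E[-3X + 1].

For X ~ Exponential(rate λ=1/3):
E[X] = 3
E[-3X + 1] = -3 × E[X] + 1 = -8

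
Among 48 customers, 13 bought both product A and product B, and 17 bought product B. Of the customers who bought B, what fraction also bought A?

P(A ∩ B) = 13/48
P(B) = 17/48
P(A|B) = P(A ∩ B) / P(B) = (13/48) / (17/48) = 13/17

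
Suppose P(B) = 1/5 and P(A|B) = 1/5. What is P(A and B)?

By definition, P(A|B) = P(A ∩ B) / P(B)
So P(A ∩ B) = P(A|B) × P(B)
= 1/5 × 1/5
= 1/25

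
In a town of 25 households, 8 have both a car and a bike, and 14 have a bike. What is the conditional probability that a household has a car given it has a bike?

P(A ∩ B) = 8/25
P(B) = 14/25
P(A|B) = P(A ∩ B) / P(B) = (8/25) / (14/25) = 4/7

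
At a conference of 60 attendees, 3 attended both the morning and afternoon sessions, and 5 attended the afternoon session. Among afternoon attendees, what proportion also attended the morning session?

P(A ∩ B) = 3/60 = 1/20
P(B) = 5/60 = 1/12
P(A|B) = P(A ∩ B) / P(B) = (1/20) / (1/12) = 3/5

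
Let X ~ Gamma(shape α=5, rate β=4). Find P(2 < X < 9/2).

P(2 < X < 9/2) = ∫_{2}^{9/2} f(x) dx
where f(x) = \frac{128 x^{4} e^{- 4 x}}{3}
= \frac{-5527 + 297 e^{10}}{e^{18}}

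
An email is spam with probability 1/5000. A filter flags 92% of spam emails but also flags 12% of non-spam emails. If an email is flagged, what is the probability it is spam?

Let D = the rare event, + = positive/flagged.
P(D) = 1/5000
P(+|D) = 92/100 = 23/25
P(+|D') = 12/100 = 3/25
P(+) = P(+|D)P(D) + P(+|D')P(D')
     = \frac{23}{25} × \frac{1}{5000} + \frac{3}{25} × \frac{4999}{5000}
     = \frac{751}{6250}
P(D|+) = P(+|D)P(D)/P(+) = \frac{23}{15020}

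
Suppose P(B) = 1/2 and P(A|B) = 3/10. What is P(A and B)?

By definition, P(A|B) = P(A ∩ B) / P(B)
So P(A ∩ B) = P(A|B) × P(B)
= 3/10 × 1/2
= 3/20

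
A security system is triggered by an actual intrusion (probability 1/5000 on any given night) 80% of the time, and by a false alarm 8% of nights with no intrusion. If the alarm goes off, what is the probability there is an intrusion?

Let D = the rare event, + = positive/flagged.
P(D) = 1/5000
P(+|D) = 80/100 = 4/5
P(+|D') = 8/100 = 2/25
P(+) = P(+|D)P(D) + P(+|D')P(D')
     = \frac{4}{5} × \frac{1}{5000} + \frac{2}{25} × \frac{4999}{5000}
     = \frac{5009}{62500}
P(D|+) = P(+|D)P(D)/P(+) = \frac{10}{5009}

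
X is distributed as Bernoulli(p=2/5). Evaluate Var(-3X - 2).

For X ~ Bernoulli(p=2/5):
Var(X) = \frac{6}{25}
Var(-3X - 2) = (-3)² × Var(X) = 9 × \frac{6}{25} = \frac{54}{25}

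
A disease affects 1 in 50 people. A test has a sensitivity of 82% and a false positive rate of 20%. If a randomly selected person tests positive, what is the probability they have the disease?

Let D = the rare event, + = positive/flagged.
P(D) = 1/50
P(+|D) = 82/100 = 41/50
P(+|D') = 20/100 = 1/5
P(+) = P(+|D)P(D) + P(+|D')P(D')
     = \frac{41}{50} × \frac{1}{50} + \frac{1}{5} × \frac{49}{50}
     = \frac{531}{2500}
P(D|+) = P(+|D)P(D)/P(+) = \frac{41}{531}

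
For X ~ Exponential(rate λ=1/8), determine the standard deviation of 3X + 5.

For X ~ Exponential(rate λ=1/8):
Var(X) = 64
SD(X) = √(Var(X)) = √(64) = 8
SD(3X + 5) = |3| × SD(X) = 3 × 8 = 24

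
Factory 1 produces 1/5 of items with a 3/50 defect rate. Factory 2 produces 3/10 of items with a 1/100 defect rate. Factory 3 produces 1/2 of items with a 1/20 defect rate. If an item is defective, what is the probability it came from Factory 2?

Using Bayes' theorem:
P(F1) = 1/5, P(D|F1) = 3/50
P(F2) = 3/10, P(D|F2) = 1/100
P(F3) = 1/2, P(D|F3) = 1/20
P(D) = P(D|F1)P(F1) + P(D|F2)P(F2) + P(D|F3)P(F3)
     = \frac{1}{25}
P(F2|D) = P(D|F2)P(F2) / P(D)
= \frac{3}{40}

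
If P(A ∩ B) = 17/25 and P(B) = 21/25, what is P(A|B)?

P(A|B) = P(A ∩ B) / P(B)
= (17/25) / (21/25)
= 17/21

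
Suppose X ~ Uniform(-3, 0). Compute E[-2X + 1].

For X ~ Uniform(-3, 0):
E[X] = - \frac{3}{2}
E[-2X + 1] = -2 × E[X] + 1 = 4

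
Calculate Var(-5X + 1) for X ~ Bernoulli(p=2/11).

For X ~ Bernoulli(p=2/11):
Var(X) = \frac{18}{121}
Var(-5X + 1) = (-5)² × Var(X) = 25 × \frac{18}{121} = \frac{450}{121}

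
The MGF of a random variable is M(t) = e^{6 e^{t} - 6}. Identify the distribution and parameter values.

The MGF M(t) = e^{6 e^{t} - 6} is the standard form for the Poisson distribution.
Comparing with the known MGF formula identifies: Poisson(λ=6)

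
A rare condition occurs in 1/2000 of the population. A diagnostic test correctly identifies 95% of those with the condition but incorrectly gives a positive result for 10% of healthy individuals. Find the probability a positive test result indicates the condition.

Let D = the rare event, + = positive/flagged.
P(D) = 1/2000
P(+|D) = 95/100 = 19/20
P(+|D') = 10/100 = 1/10
P(+) = P(+|D)P(D) + P(+|D')P(D')
     = \frac{19}{20} × \frac{1}{2000} + \frac{1}{10} × \frac{1999}{2000}
     = \frac{4017}{40000}
P(D|+) = P(+|D)P(D)/P(+) = \frac{19}{4017}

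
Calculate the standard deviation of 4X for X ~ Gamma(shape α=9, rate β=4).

For X ~ Gamma(shape α=9, rate β=4):
Var(X) = \frac{9}{16}
SD(X) = √(Var(X)) = √(\frac{9}{16}) = \frac{3}{4}
SD(4X) = |4| × SD(X) = 4 × \frac{3}{4} = 3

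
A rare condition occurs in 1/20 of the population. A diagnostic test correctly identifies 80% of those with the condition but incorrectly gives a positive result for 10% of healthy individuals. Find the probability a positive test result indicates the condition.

Let D = the rare event, + = positive/flagged.
P(D) = 1/20
P(+|D) = 80/100 = 4/5
P(+|D') = 10/100 = 1/10
P(+) = P(+|D)P(D) + P(+|D')P(D')
     = \frac{4}{5} × \frac{1}{20} + \frac{1}{10} × \frac{19}{20}
     = \frac{27}{200}
P(D|+) = P(+|D)P(D)/P(+) = \frac{8}{27}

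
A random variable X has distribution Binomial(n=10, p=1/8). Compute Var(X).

For X ~ Binomial(n=10, p=1/8):
Var(X) = \frac{35}{32}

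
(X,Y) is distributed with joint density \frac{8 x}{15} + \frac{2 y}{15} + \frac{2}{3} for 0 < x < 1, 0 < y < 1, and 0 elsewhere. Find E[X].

E[X] = ∫_0^1 ∫_0^1 x × f(x,y) dy dx
= ∫_0^1 ∫_0^1 x × (\frac{8 x}{15} + \frac{2 y}{15} + \frac{2}{3}) dy dx
= \frac{49}{90}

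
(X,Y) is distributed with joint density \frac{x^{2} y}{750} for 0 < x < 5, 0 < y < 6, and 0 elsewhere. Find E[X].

f_X(x) = ∫_0^6 \frac{x^{2} y}{750} dy = \frac{3 x^{2}}{125}
E[X] = ∫_0^5 x × (\frac{3 x^{2}}{125}) dx = \frac{15}{4}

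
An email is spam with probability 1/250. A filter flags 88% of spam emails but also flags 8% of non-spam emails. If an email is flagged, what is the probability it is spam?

Let D = the rare event, + = positive/flagged.
P(D) = 1/250
P(+|D) = 88/100 = 22/25
P(+|D') = 8/100 = 2/25
P(+) = P(+|D)P(D) + P(+|D')P(D')
     = \frac{22}{25} × \frac{1}{250} + \frac{2}{25} × \frac{249}{250}
     = \frac{52}{625}
P(D|+) = P(+|D)P(D)/P(+) = \frac{11}{260}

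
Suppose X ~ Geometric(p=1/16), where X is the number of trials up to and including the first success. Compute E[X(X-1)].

E[X(X-1)] = E[X² - X] = E[X²] - E[X]
E[X] = 16
E[X²] = Var(X) + (E[X])² = 240 + (16)² = 496
E[X(X-1)] = 496 - 16 = 480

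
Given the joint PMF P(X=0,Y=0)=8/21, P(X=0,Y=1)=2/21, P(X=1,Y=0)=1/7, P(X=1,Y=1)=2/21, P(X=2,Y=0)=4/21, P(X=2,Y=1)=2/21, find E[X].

First find marginal of X:
P(X=0) = 10/21
P(X=1) = 5/21
P(X=2) = 2/7
E[X] = 0 × 10/21 + 1 × 5/21 + 2 × 2/7 = 17/21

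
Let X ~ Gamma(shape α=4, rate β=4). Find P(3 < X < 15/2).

P(3 < X < 15/2) = ∫_{3}^{15/2} f(x) dx
where f(x) = \frac{128 x^{3} e^{- 4 x}}{3}
= \frac{-4981 + 373 e^{18}}{e^{30}}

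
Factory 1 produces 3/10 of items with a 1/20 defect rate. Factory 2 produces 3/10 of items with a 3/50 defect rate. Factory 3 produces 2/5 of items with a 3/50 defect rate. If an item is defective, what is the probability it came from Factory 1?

Using Bayes' theorem:
P(F1) = 3/10, P(D|F1) = 1/20
P(F2) = 3/10, P(D|F2) = 3/50
P(F3) = 2/5, P(D|F3) = 3/50
P(D) = P(D|F1)P(F1) + P(D|F2)P(F2) + P(D|F3)P(F3)
     = \frac{57}{1000}
P(F1|D) = P(D|F1)P(F1) / P(D)
= \frac{5}{19}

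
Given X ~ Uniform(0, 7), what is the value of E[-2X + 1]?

For X ~ Uniform(0, 7):
E[X] = \frac{7}{2}
E[-2X + 1] = -2 × E[X] + 1 = -6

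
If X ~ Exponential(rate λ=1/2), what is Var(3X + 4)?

For X ~ Exponential(rate λ=1/2):
Var(X) = 4
Var(3X + 4) = (3)² × Var(X) = 9 × 4 = 36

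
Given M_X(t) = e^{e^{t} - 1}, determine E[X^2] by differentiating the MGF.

To find E[X^2], compute M^(2)(0):
M^(1)(t) = e^{t} e^{e^{t} - 1}
M^(2)(t) = e^{2 t} e^{e^{t} - 1} + e^{t} e^{e^{t} - 1}
M^(2)(0) = 2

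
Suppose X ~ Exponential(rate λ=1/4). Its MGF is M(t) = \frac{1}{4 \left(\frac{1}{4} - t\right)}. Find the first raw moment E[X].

To find E[X], compute M^(1)(0):
M^(1)(t) = \frac{1}{4 \left(\frac{1}{4} - t\right)^{2}}
M^(1)(0) = 4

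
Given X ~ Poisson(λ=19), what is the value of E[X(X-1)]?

E[X(X-1)] = E[X² - X] = E[X²] - E[X]
E[X] = 19
E[X²] = Var(X) + (E[X])² = 19 + (19)² = 380
E[X(X-1)] = 380 - 19 = 361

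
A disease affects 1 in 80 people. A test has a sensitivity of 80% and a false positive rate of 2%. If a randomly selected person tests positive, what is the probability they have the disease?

Let D = the rare event, + = positive/flagged.
P(D) = 1/80
P(+|D) = 80/100 = 4/5
P(+|D') = 2/100 = 1/50
P(+) = P(+|D)P(D) + P(+|D')P(D')
     = \frac{4}{5} × \frac{1}{80} + \frac{1}{50} × \frac{79}{80}
     = \frac{119}{4000}
P(D|+) = P(+|D)P(D)/P(+) = \frac{40}{119}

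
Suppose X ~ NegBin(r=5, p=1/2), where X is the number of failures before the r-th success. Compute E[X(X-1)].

E[X(X-1)] = E[X² - X] = E[X²] - E[X]
E[X] = 5
E[X²] = Var(X) + (E[X])² = 10 + (5)² = 35
E[X(X-1)] = 35 - 5 = 30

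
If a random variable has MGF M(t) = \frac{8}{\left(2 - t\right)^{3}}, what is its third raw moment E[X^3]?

To find E[X^3], compute M^(3)(0):
M^(1)(t) = \frac{24}{\left(2 - t\right)^{4}}
M^(2)(t) = \frac{96}{\left(2 - t\right)^{5}}
M^(3)(t) = \frac{480}{\left(2 - t\right)^{6}}
M^(3)(0) = \frac{15}{2}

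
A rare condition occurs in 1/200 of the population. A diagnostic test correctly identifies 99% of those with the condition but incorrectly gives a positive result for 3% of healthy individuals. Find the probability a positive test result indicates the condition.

Let D = the rare event, + = positive/flagged.
P(D) = 1/200
P(+|D) = 99/100
P(+|D') = 3/100
P(+) = P(+|D)P(D) + P(+|D')P(D')
     = \frac{99}{100} × \frac{1}{200} + \frac{3}{100} × \frac{199}{200}
     = \frac{87}{2500}
P(D|+) = P(+|D)P(D)/P(+) = \frac{33}{232}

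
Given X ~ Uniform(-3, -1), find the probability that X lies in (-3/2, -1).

P(-3/2 < X < -1) = ∫_{-3/2}^{-1} f(x) dx
where f(x) = \frac{1}{2}
= \frac{1}{4}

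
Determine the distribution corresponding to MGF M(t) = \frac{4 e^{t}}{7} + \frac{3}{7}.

The MGF M(t) = \frac{4 e^{t}}{7} + \frac{3}{7} is the standard form for the Bernoulli distribution.
Comparing with the known MGF formula identifies: Bernoulli(p=4/7)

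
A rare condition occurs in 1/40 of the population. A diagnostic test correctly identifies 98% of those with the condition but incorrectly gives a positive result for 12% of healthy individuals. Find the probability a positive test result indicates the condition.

Let D = the rare event, + = positive/flagged.
P(D) = 1/40
P(+|D) = 98/100 = 49/50
P(+|D') = 12/100 = 3/25
P(+) = P(+|D)P(D) + P(+|D')P(D')
     = \frac{49}{50} × \frac{1}{40} + \frac{3}{25} × \frac{39}{40}
     = \frac{283}{2000}
P(D|+) = P(+|D)P(D)/P(+) = \frac{49}{283}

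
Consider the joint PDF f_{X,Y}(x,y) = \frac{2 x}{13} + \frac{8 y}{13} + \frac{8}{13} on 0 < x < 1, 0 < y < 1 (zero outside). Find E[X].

E[X] = ∫_0^1 ∫_0^1 x × f(x,y) dy dx
= ∫_0^1 ∫_0^1 x × (\frac{2 x}{13} + \frac{8 y}{13} + \frac{8}{13}) dy dx
= \frac{20}{39}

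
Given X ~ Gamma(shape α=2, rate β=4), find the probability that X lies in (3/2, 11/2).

P(3/2 < X < 11/2) = ∫_{3/2}^{11/2} f(x) dx
where f(x) = 16 x e^{- 4 x}
= \frac{-23 + 7 e^{16}}{e^{22}}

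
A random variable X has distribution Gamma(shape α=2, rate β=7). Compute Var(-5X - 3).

For X ~ Gamma(shape α=2, rate β=7):
Var(X) = \frac{2}{49}
Var(-5X - 3) = (-5)² × Var(X) = 25 × \frac{2}{49} = \frac{50}{49}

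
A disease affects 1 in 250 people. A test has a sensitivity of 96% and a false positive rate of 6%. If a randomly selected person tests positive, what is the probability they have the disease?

Let D = the rare event, + = positive/flagged.
P(D) = 1/250
P(+|D) = 96/100 = 24/25
P(+|D') = 6/100 = 3/50
P(+) = P(+|D)P(D) + P(+|D')P(D')
     = \frac{24}{25} × \frac{1}{250} + \frac{3}{50} × \frac{249}{250}
     = \frac{159}{2500}
P(D|+) = P(+|D)P(D)/P(+) = \frac{16}{265}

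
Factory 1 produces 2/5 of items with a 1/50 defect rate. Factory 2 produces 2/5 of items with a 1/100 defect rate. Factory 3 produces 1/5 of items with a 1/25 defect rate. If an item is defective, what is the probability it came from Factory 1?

Using Bayes' theorem:
P(F1) = 2/5, P(D|F1) = 1/50
P(F2) = 2/5, P(D|F2) = 1/100
P(F3) = 1/5, P(D|F3) = 1/25
P(D) = P(D|F1)P(F1) + P(D|F2)P(F2) + P(D|F3)P(F3)
     = \frac{1}{50}
P(F1|D) = P(D|F1)P(F1) / P(D)
= \frac{2}{5}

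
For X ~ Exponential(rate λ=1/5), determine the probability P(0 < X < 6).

P(0 < X < 6) = ∫_{0}^{6} f(x) dx
where f(x) = \frac{e^{- \frac{x}{5}}}{5}
= 1 - e^{- \frac{6}{5}}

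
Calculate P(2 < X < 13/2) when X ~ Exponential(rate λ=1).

P(2 < X < 13/2) = ∫_{2}^{13/2} f(x) dx
where f(x) = e^{- x}
= - \frac{1}{e^{\frac{13}{2}}} + e^{-2}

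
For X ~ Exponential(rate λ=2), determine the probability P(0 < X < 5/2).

P(0 < X < 5/2) = ∫_{0}^{5/2} f(x) dx
where f(x) = 2 e^{- 2 x}
= 1 - e^{-5}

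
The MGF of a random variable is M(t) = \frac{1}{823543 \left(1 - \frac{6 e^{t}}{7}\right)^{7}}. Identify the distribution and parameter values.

The MGF M(t) = \frac{1}{823543 \left(1 - \frac{6 e^{t}}{7}\right)^{7}} is the standard form for the NegativeBinomial distribution.
Comparing with the known MGF formula identifies: NegBin(r=7, p=1/7), X = failures before r-th success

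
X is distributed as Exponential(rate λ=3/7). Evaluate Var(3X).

For X ~ Exponential(rate λ=3/7):
Var(X) = \frac{49}{9}
Var(3X) = (3)² × Var(X) = 9 × \frac{49}{9} = 49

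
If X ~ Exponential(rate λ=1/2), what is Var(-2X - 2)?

For X ~ Exponential(rate λ=1/2):
Var(X) = 4
Var(-2X - 2) = (-2)² × Var(X) = 4 × 4 = 16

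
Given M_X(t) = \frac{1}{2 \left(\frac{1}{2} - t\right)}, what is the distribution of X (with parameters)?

The MGF M(t) = \frac{1}{2 \left(\frac{1}{2} - t\right)} is the standard form for the Exponential distribution.
Comparing with the known MGF formula identifies: Exponential(rate λ=1/2)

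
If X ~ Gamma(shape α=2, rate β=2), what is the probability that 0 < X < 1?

P(0 < X < 1) = ∫_{0}^{1} f(x) dx
where f(x) = 4 x e^{- 2 x}
= 1 - \frac{3}{e^{2}}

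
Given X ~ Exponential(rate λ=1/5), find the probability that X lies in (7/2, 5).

P(7/2 < X < 5) = ∫_{7/2}^{5} f(x) dx
where f(x) = \frac{e^{- \frac{x}{5}}}{5}
= - \frac{1}{e} + e^{- \frac{7}{10}}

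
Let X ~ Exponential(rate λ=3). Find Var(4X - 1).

For X ~ Exponential(rate λ=3):
Var(X) = \frac{1}{9}
Var(4X - 1) = (4)² × Var(X) = 16 × \frac{1}{9} = \frac{16}{9}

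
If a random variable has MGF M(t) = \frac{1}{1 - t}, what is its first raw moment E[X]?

To find E[X], compute M^(1)(0):
M^(1)(t) = \frac{1}{\left(1 - t\right)^{2}}
M^(1)(0) = 1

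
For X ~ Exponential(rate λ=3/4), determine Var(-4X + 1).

For X ~ Exponential(rate λ=3/4):
Var(X) = \frac{16}{9}
Var(-4X + 1) = (-4)² × Var(X) = 16 × \frac{16}{9} = \frac{256}{9}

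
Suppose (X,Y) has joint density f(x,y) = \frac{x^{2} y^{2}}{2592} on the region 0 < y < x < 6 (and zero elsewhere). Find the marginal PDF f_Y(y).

f_Y(y) = ∫_y^6 \frac{x^{2} y^{2}}{2592} dx = \frac{y^{2} \left(216 - y^{3}\right)}{7776}
for 0 < y < 6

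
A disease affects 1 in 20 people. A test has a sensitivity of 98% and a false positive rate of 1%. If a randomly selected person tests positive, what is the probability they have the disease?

Let D = the rare event, + = positive/flagged.
P(D) = 1/20
P(+|D) = 98/100 = 49/50
P(+|D') = 1/100
P(+) = P(+|D)P(D) + P(+|D')P(D')
     = \frac{49}{50} × \frac{1}{20} + \frac{1}{100} × \frac{19}{20}
     = \frac{117}{2000}
P(D|+) = P(+|D)P(D)/P(+) = \frac{98}{117}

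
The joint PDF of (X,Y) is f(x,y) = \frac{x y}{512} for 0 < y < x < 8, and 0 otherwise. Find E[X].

f_X(x) = ∫_0^x \frac{x y}{512} dy = \frac{x^{3}}{1024}
E[X] = ∫_0^8 x × (\frac{x^{3}}{1024}) dx = \frac{32}{5}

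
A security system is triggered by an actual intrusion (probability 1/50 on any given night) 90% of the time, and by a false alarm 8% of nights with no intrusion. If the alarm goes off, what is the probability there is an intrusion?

Let D = the rare event, + = positive/flagged.
P(D) = 1/50
P(+|D) = 90/100 = 9/10
P(+|D') = 8/100 = 2/25
P(+) = P(+|D)P(D) + P(+|D')P(D')
     = \frac{9}{10} × \frac{1}{50} + \frac{2}{25} × \frac{49}{50}
     = \frac{241}{2500}
P(D|+) = P(+|D)P(D)/P(+) = \frac{45}{241}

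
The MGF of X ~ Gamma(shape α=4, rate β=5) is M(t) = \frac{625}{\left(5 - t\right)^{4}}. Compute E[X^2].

To find E[X^2], compute M^(2)(0):
M^(1)(t) = \frac{2500}{\left(5 - t\right)^{5}}
M^(2)(t) = \frac{12500}{\left(5 - t\right)^{6}}
M^(2)(0) = \frac{4}{5}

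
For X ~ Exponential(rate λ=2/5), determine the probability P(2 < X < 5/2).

P(2 < X < 5/2) = ∫_{2}^{5/2} f(x) dx
where f(x) = \frac{2 e^{- \frac{2 x}{5}}}{5}
= - \frac{1}{e} + e^{- \frac{4}{5}}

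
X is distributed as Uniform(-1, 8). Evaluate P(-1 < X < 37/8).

P(-1 < X < 37/8) = ∫_{-1}^{37/8} f(x) dx
where f(x) = \frac{1}{9}
= \frac{5}{8}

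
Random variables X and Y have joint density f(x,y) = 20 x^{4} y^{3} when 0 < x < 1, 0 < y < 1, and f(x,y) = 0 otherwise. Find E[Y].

E[Y] = ∫_0^1 ∫_0^1 y × f(x,y) dx dy
= \frac{4}{5}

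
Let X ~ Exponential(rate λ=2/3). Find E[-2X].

For X ~ Exponential(rate λ=2/3):
E[X] = \frac{3}{2}
E[-2X] = -2 × E[X] + 0 = -3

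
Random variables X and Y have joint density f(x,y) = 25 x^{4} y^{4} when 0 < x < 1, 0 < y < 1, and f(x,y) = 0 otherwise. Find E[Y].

E[Y] = ∫_0^1 ∫_0^1 y × f(x,y) dx dy
= \frac{5}{6}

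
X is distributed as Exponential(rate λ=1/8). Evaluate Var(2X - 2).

For X ~ Exponential(rate λ=1/8):
Var(X) = 64
Var(2X - 2) = (2)² × Var(X) = 4 × 64 = 256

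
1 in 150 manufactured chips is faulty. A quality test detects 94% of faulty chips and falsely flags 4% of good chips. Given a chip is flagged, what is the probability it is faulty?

Let D = the rare event, + = positive/flagged.
P(D) = 1/150
P(+|D) = 94/100 = 47/50
P(+|D') = 4/100 = 1/25
P(+) = P(+|D)P(D) + P(+|D')P(D')
     = \frac{47}{50} × \frac{1}{150} + \frac{1}{25} × \frac{149}{150}
     = \frac{23}{500}
P(D|+) = P(+|D)P(D)/P(+) = \frac{47}{345}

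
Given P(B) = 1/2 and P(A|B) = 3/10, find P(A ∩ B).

By definition, P(A|B) = P(A ∩ B) / P(B)
So P(A ∩ B) = P(A|B) × P(B)
= 3/10 × 1/2
= 3/20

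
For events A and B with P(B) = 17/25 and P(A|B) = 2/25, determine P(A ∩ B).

By definition, P(A|B) = P(A ∩ B) / P(B)
So P(A ∩ B) = P(A|B) × P(B)
= 2/25 × 17/25
= 34/625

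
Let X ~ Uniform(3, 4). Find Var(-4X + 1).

For X ~ Uniform(3, 4):
Var(X) = \frac{1}{12}
Var(-4X + 1) = (-4)² × Var(X) = 16 × \frac{1}{12} = \frac{4}{3}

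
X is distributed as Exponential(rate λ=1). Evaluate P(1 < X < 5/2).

P(1 < X < 5/2) = ∫_{1}^{5/2} f(x) dx
where f(x) = e^{- x}
= - \frac{1}{e^{\frac{5}{2}}} + e^{-1}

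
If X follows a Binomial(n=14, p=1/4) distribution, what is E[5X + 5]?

For X ~ Binomial(n=14, p=1/4):
E[X] = \frac{7}{2}
E[5X + 5] = 5 × E[X] + 5 = \frac{45}{2}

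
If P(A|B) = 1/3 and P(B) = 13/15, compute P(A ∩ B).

By definition, P(A|B) = P(A ∩ B) / P(B)
So P(A ∩ B) = P(A|B) × P(B)
= 1/3 × 13/15
= 13/45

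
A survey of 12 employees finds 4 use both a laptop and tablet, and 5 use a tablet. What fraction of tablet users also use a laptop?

P(A ∩ B) = 4/12 = 1/3
P(B) = 5/12
P(A|B) = P(A ∩ B) / P(B) = (1/3) / (5/12) = 4/5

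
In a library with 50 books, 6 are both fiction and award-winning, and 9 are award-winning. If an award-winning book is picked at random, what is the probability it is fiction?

P(A ∩ B) = 6/50 = 3/25
P(B) = 9/50
P(A|B) = P(A ∩ B) / P(B) = (3/25) / (9/50) = 2/3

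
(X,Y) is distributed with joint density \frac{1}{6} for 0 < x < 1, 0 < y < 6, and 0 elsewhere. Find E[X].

f_X(x) = ∫_0^6 \frac{1}{6} dy = 1
E[X] = ∫_0^1 x × (1) dx = \frac{1}{2}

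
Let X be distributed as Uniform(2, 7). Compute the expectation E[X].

For X ~ Uniform(2, 7), the expected value is:
E[X] = \frac{9}{2}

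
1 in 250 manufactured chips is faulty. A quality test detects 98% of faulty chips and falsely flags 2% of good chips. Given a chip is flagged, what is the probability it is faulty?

Let D = the rare event, + = positive/flagged.
P(D) = 1/250
P(+|D) = 98/100 = 49/50
P(+|D') = 2/100 = 1/50
P(+) = P(+|D)P(D) + P(+|D')P(D')
     = \frac{49}{50} × \frac{1}{250} + \frac{1}{50} × \frac{249}{250}
     = \frac{149}{6250}
P(D|+) = P(+|D)P(D)/P(+) = \frac{49}{298}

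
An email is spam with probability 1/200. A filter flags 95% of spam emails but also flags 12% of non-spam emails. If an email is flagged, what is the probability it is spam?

Let D = the rare event, + = positive/flagged.
P(D) = 1/200
P(+|D) = 95/100 = 19/20
P(+|D') = 12/100 = 3/25
P(+) = P(+|D)P(D) + P(+|D')P(D')
     = \frac{19}{20} × \frac{1}{200} + \frac{3}{25} × \frac{199}{200}
     = \frac{2483}{20000}
P(D|+) = P(+|D)P(D)/P(+) = \frac{95}{2483}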